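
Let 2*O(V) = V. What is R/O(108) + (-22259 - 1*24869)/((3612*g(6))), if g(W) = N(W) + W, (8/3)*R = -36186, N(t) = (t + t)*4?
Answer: -1140955/4536 ≈ -251.53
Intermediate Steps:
N(t) = 8*t (N(t) = (2*t)*4 = 8*t)
O(V) = V/2
R = -54279/4 (R = (3/8)*(-36186) = -54279/4 ≈ -13570.)
g(W) = 9*W (g(W) = 8*W + W = 9*W)
R/O(108) + (-22259 - 1*24869)/((3612*g(6))) = -54279/(4*((½)*108)) + (-22259 - 1*24869)/((3612*(9*6))) = -54279/4/54 + (-22259 - 24869)/((3612*54)) = -54279/4*1/54 - 47128/195048 = -6031/24 - 47128*1/195048 = -6031/24 - 137/567 = -1140955/4536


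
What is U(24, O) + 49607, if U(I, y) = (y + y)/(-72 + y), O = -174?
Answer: 2033945/41 ≈ 49608.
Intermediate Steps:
U(I, y) = 2*y/(-72 + y) (U(I, y) = (2*y)/(-72 + y) = 2*y/(-72 + y))
U(24, O) + 49607 = 2*(-174)/(-72 - 174) + 49607 = 2*(-174)/(-246) + 49607 = 2*(-174)*(-1/246) + 49607 = 58/41 + 49607 = 2033945/41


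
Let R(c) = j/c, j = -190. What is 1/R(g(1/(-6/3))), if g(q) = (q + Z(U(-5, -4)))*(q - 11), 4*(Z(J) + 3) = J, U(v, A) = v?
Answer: -23/80 ≈ -0.28750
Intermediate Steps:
Z(J) = -3 + J/4
g(q) = (-11 + q)*(-17/4 + q) (g(q) = (q + (-3 + (¼)*(-5)))*(q - 11) = (q + (-3 - 5/4))*(-11 + q) = (q - 17/4)*(-11 + q) = (-17/4 + q)*(-11 + q) = (-11 + q)*(-17/4 + q))
R(c) = -190/c
1/R(g(1/(-6/3))) = 1/(-190/(187/4 + (1/(-6/3))² - 61/(4*((-6/3))))) = 1/(-190/(187/4 + (1/(-6*⅓))² - 61/(4*((-6*⅓))))) = 1/(-190/(187/4 + (1/(-2))² - 61/4/(-2))) = 1/(-190/(187/4 + (-½)² - 61/4*(-½))) = 1/(-190/(187/4 + ¼ + 61/8)) = 1/(-190/437/8) = 1/(-190*8/437) = 1/(-80/23) = -23/80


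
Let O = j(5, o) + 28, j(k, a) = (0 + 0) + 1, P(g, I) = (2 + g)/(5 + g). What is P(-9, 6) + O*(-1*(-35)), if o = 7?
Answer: 4067/4 ≈ 1016.8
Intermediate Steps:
P(g, I) = (2 + g)/(5 + g)
j(k, a) = 1 (j(k, a) = 0 + 1 = 1)
O = 29 (O = 1 + 28 = 29)
P(-9, 6) + O*(-1*(-35)) = (2 - 9)/(5 - 9) + 29*(-1*(-35)) = -7/(-4) + 29*35 = -1/4*(-7) + 1015 = 7/4 + 1015 = 4067/4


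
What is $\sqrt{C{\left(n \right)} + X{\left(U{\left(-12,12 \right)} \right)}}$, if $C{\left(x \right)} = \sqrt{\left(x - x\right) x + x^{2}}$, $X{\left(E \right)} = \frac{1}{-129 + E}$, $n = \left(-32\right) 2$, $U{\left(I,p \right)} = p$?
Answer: $\frac{\sqrt{97331}}{39} \approx 7.9995$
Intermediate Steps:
$n = -64$
$C{\left(x \right)} = \sqrt{x^{2}}$ ($C{\left(x \right)} = \sqrt{0 x + x^{2}} = \sqrt{0 + x^{2}} = \sqrt{x^{2}}$)
$\sqrt{C{\left(n \right)} + X{\left(U{\left(-12,12 \right)} \right)}} = \sqrt{\sqrt{\left(-64\right)^{2}} + \frac{1}{-129 + 12}} = \sqrt{\sqrt{4096} + \frac{1}{-117}} = \sqrt{64 - \frac{1}{117}} = \sqrt{\frac{7487}{117}} = \frac{\sqrt{97331}}{39}$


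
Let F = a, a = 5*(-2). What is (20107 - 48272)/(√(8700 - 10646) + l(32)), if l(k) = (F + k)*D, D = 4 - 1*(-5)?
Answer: -557667/4115 + 5633*I*√1946/8230 ≈ -135.52 + 30.193*I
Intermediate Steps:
D = 9 (D = 4 + 5 = 9)
a = -10
F = -10
l(k) = -90 + 9*k (l(k) = (-10 + k)*9 = -90 + 9*k)
(20107 - 48272)/(√(8700 - 10646) + l(32)) = (20107 - 48272)/(√(8700 - 10646) + (-90 + 9*32)) = -28165/(√(-1946) + (-90 + 288)) = -28165/(I*√1946 + 198) = -28165/(198 + I*√1946)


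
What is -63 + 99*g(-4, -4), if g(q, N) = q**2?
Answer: 1521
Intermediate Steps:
-63 + 99*g(-4, -4) = -63 + 99*(-4)**2 = -63 + 99*16 = -63 + 1584 = 1521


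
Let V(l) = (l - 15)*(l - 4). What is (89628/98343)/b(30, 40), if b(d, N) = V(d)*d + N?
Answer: 1067/13744605 ≈ 7.7631e-5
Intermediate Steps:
V(l) = (-15 + l)*(-4 + l)
b(d, N) = N + d*(60 + d² - 19*d) (b(d, N) = (60 + d² - 19*d)*d + N = d*(60 + d² - 19*d) + N = N + d*(60 + d² - 19*d))
(89628/98343)/b(30, 40) = (89628/98343)/(40 + 30*(60 + 30² - 19*30)) = (89628*(1/98343))/(40 + 30*(60 + 900 - 570)) = 4268/(4683*(40 + 30*390)) = 4268/(4683*(40 + 11700)) = (4268/4683)/11740 = (4268/4683)*(1/11740) = 1067/13744605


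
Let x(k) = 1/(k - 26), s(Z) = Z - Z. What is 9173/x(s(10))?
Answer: -238498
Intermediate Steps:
s(Z) = 0
x(k) = 1/(-26 + k)
9173/x(s(10)) = 9173/(1/(-26 + 0)) = 9173/(1/(-26)) = 9173/(-1/26) = 9173*(-26) = -238498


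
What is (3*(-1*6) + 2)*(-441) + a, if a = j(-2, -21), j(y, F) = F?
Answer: 7035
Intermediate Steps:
a = -21
(3*(-1*6) + 2)*(-441) + a = (3*(-1*6) + 2)*(-441) - 21 = (3*(-6) + 2)*(-441) - 21 = (-18 + 2)*(-441) - 21 = -16*(-441) - 21 = 7056 - 21 = 7035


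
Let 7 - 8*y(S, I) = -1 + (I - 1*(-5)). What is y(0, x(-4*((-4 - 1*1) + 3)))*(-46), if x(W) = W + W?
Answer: 299/4 ≈ 74.750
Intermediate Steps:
x(W) = 2*W
y(S, I) = 3/8 - I/8 (y(S, I) = 7/8 - (-1 + (I - 1*(-5)))/8 = 7/8 - (-1 + (I + 5))/8 = 7/8 - (-1 + (5 + I))/8 = 7/8 - (4 + I)/8 = 7/8 + (-1/2 - I/8) = 3/8 - I/8)
y(0, x(-4*((-4 - 1*1) + 3)))*(-46) = (3/8 - (-4*((-4 - 1*1) + 3))/4)*(-46) = (3/8 - (-4*((-4 - 1) + 3))/4)*(-46) = (3/8 - (-4*(-5 + 3))/4)*(-46) = (3/8 - (-4*(-2))/4)*(-46) = (3/8 - 8/4)*(-46) = (3/8 - 1/8*16)*(-46) = (3/8 - 2)*(-46) = -13/8*(-46) = 299/4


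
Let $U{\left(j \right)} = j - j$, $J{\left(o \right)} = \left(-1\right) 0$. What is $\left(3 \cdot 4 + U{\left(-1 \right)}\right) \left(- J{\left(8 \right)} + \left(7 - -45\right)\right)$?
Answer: $624$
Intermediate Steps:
$J{\left(o \right)} = 0$
$U{\left(j \right)} = 0$
$\left(3 \cdot 4 + U{\left(-1 \right)}\right) \left(- J{\left(8 \right)} + \left(7 - -45\right)\right) = \left(3 \cdot 4 + 0\right) \left(\left(-1\right) 0 + \left(7 - -45\right)\right) = \left(12 + 0\right) \left(0 + \left(7 + 45\right)\right) = 12 \left(0 + 52\right) = 12 \cdot 52 = 624$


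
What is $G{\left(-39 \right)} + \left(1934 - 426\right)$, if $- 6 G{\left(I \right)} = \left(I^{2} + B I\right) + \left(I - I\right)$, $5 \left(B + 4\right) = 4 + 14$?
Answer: $\frac{12519}{10} \approx 1251.9$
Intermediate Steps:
$B = - \frac{2}{5}$ ($B = -4 + \frac{4 + 14}{5} = -4 + \frac{1}{5} \cdot 18 = -4 + \frac{18}{5} = - \frac{2}{5} \approx -0.4$)
$G{\left(I \right)} = - \frac{I^{2}}{6} + \frac{I}{15}$ ($G{\left(I \right)} = - \frac{\left(I^{2} - \frac{2 I}{5}\right) + \left(I - I\right)}{6} = - \frac{\left(I^{2} - \frac{2 I}{5}\right) + 0}{6} = - \frac{I^{2} - \frac{2 I}{5}}{6} = - \frac{I^{2}}{6} + \frac{I}{15}$)
$G{\left(-39 \right)} + \left(1934 - 426\right) = \frac{1}{30} \left(-39\right) \left(2 - -195\right) + \left(1934 - 426\right) = \frac{1}{30} \left(-39\right) \left(2 + 195\right) + 1508 = \frac{1}{30} \left(-39\right) 197 + 1508 = - \frac{2561}{10} + 1508 = \frac{12519}{10}$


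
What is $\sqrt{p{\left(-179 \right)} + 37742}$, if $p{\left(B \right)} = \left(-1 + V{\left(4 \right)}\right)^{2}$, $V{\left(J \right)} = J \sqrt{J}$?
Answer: $3 \sqrt{4199} \approx 194.4$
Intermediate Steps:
$V{\left(J \right)} = J^{\frac{3}{2}}$
$p{\left(B \right)} = 49$ ($p{\left(B \right)} = \left(-1 + 4^{\frac{3}{2}}\right)^{2} = \left(-1 + 8\right)^{2} = 7^{2} = 49$)
$\sqrt{p{\left(-179 \right)} + 37742} = \sqrt{49 + 37742} = \sqrt{37791} = 3 \sqrt{4199}$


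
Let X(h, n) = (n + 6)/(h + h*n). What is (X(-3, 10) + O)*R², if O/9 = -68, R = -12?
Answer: -970176/11 ≈ -88198.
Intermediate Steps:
O = -612 (O = 9*(-68) = -612)
X(h, n) = (6 + n)/(h + h*n)
(X(-3, 10) + O)*R² = ((6 + 10)/((-3)*(1 + 10)) - 612)*(-12)² = (-⅓*16/11 - 612)*144 = (-⅓*1/11*16 - 612)*144 = (-16/33 - 612)*144 = -20212/33*144 = -970176/11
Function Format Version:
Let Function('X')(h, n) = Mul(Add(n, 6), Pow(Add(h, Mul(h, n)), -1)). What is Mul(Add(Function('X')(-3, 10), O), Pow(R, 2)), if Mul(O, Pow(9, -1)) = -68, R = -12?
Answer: Rational(-970176, 11) ≈ -88198.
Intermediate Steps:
O = -612 (O = Mul(9, -68) = -612)
Function('X')(h, n) = Mul(Pow(Add(h, Mul(h, n)), -1), Add(6, n)) (Function('X')(h, n) = Mul(Add(6, n), Pow(Add(h, Mul(h, n)), -1)) = Mul(Pow(Add(h, Mul(h, n)), -1), Add(6, n)))
Mul(Add(Function('X')(-3, 10), O), Pow(R, 2)) = Mul(Add(Mul(Pow(-3, -1), Pow(Add(1, 10), -1), Add(6, 10)), -612), Pow(-12, 2)) = Mul(Add(Mul(Rational(-1, 3), Pow(11, -1), 16), -612), 144) = Mul(Add(Mul(Rational(-1, 3), Rational(1, 11), 16), -612), 144) = Mul(Add(Rational(-16, 33), -612), 144) = Mul(Rational(-20212, 33), 144) = Rational(-970176, 11)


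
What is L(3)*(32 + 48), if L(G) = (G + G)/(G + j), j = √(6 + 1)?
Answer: 720 - 240*√7 ≈ 85.020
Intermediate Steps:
j = √7 ≈ 2.6458
L(G) = 2*G/(G + √7) (L(G) = (G + G)/(G + √7) = (2*G)/(G + √7) = 2*G/(G + √7))
L(3)*(32 + 48) = (2*3/(3 + √7))*(32 + 48) = (6/(3 + √7))*80 = 480/(3 + √7)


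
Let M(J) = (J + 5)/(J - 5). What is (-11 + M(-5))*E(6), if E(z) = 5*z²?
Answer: -1980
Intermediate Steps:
M(J) = (5 + J)/(-5 + J)
(-11 + M(-5))*E(6) = (-11 + (5 - 5)/(-5 - 5))*(5*6²) = (-11 + 0/(-10))*(5*36) = (-11 - ⅒*0)*180 = (-11 + 0)*180 = -11*180 = -1980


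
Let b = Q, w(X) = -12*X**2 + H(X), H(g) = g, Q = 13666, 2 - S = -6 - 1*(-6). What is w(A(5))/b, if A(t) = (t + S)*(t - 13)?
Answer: -18844/6833 ≈ -2.7578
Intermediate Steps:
S = 2 (S = 2 - (-6 - 1*(-6)) = 2 - (-6 + 6) = 2 - 1*0 = 2 + 0 = 2)
A(t) = (-13 + t)*(2 + t) (A(t) = (t + 2)*(t - 13) = (2 + t)*(-13 + t) = (-13 + t)*(2 + t))
w(X) = X - 12*X**2 (w(X) = -12*X**2 + X = X - 12*X**2)
b = 13666
w(A(5))/b = ((-26 + 5**2 - 11*5)*(1 - 12*(-26 + 5**2 - 11*5)))/13666 = ((-26 + 25 - 55)*(1 - 12*(-26 + 25 - 55)))*(1/13666) = -56*(1 - 12*(-56))*(1/13666) = -56*(1 + 672)*(1/13666) = -56*673*(1/13666) = -37688*1/13666 = -18844/6833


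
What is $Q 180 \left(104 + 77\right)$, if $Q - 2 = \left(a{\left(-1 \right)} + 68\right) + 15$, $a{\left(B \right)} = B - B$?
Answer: $2769300$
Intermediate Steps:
$a{\left(B \right)} = 0$
$Q = 85$ ($Q = 2 + \left(\left(0 + 68\right) + 15\right) = 2 + \left(68 + 15\right) = 2 + 83 = 85$)
$Q 180 \left(104 + 77\right) = 85 \cdot 180 \left(104 + 77\right) = 15300 \cdot 181 = 2769300$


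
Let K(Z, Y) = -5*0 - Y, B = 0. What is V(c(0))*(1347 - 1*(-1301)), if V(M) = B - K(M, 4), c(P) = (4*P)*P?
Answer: 10592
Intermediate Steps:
K(Z, Y) = -Y (K(Z, Y) = 0 - Y = -Y)
c(P) = 4*P²
V(M) = 4 (V(M) = 0 - (-1)*4 = 0 - 1*(-4) = 0 + 4 = 4)
V(c(0))*(1347 - 1*(-1301)) = 4*(1347 - 1*(-1301)) = 4*(1347 + 1301) = 4*2648 = 10592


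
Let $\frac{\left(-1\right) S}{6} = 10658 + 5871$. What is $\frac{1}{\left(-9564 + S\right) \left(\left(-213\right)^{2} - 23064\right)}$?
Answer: $- \frac{1}{2425401090} \approx -4.123 \cdot 10^{-10}$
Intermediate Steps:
$S = -99174$ ($S = - 6 \left(10658 + 5871\right) = \left(-6\right) 16529 = -99174$)
$\frac{1}{\left(-9564 + S\right) \left(\left(-213\right)^{2} - 23064\right)} = \frac{1}{\left(-9564 - 99174\right) \left(\left(-213\right)^{2} - 23064\right)} = \frac{1}{\left(-108738\right) \left(45369 - 23064\right)} = \frac{1}{\left(-108738\right) 22305} = \frac{1}{-2425401090} = - \frac{1}{2425401090}$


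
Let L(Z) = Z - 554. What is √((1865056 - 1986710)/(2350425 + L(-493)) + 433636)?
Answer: √66485750013144417/391563 ≈ 658.51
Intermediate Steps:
L(Z) = -554 + Z
√((1865056 - 1986710)/(2350425 + L(-493)) + 433636) = √((1865056 - 1986710)/(2350425 + (-554 - 493)) + 433636) = √(-121654/(2350425 - 1047) + 433636) = √(-121654/2349378 + 433636) = √(-121654*1/2349378 + 433636) = √(-60827/1174689 + 433636) = √(509387378377/1174689) = √66485750013144417/391563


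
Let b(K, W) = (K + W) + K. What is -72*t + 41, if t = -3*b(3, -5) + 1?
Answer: 185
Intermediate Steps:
b(K, W) = W + 2*K
t = -2 (t = -3*(-5 + 2*3) + 1 = -3*(-5 + 6) + 1 = -3*1 + 1 = -3 + 1 = -2)
-72*t + 41 = -72*(-2) + 41 = 144 + 41 = 185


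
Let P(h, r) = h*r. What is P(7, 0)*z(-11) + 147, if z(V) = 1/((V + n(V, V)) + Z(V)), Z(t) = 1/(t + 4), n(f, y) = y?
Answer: 147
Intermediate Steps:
Z(t) = 1/(4 + t)
z(V) = 1/(1/(4 + V) + 2*V) (z(V) = 1/((V + V) + 1/(4 + V)) = 1/(2*V + 1/(4 + V)) = 1/(1/(4 + V) + 2*V))
P(7, 0)*z(-11) + 147 = (7*0)*((4 - 11)/(1 + 2*(-11)*(4 - 11))) + 147 = 0*(-7/(1 + 2*(-11)*(-7))) + 147 = 0*(-7/(1 + 154)) + 147 = 0*(-7/155) + 147 = 0 + 147 = 147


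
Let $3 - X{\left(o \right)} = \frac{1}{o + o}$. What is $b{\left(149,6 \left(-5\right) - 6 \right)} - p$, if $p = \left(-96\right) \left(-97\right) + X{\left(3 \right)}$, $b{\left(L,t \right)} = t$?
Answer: $- \frac{56105}{6} \approx -9350.8$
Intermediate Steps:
$X{\left(o \right)} = 3 - \frac{1}{2 o}$ ($X{\left(o \right)} = 3 - \frac{1}{o + o} = 3 - \frac{1}{2 o}$)
$p = \frac{55889}{6}$ ($p = \left(-96\right) \left(-97\right) + \left(3 - \frac{1}{2 \cdot 3}\right) = 9312 + \left(3 - \frac{1}{6}\right) = 9312 + \frac{17}{6} = \frac{55889}{6} \approx 9314.8$)
$b{\left(149,6 \left(-5\right) - 6 \right)} - p = \left(6 \left(-5\right) - 6\right) - \frac{55889}{6} = \left(-30 - 6\right) - \frac{55889}{6} = -36 - \frac{55889}{6} = - \frac{56105}{6}$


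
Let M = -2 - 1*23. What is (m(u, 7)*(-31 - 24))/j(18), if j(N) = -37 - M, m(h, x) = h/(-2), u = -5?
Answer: 275/24 ≈ 11.458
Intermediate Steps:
m(h, x) = -h/2 (m(h, x) = h*(-½) = -h/2)
M = -25 (M = -2 - 23 = -25)
j(N) = -12 (j(N) = -37 - 1*(-25) = -37 + 25 = -12)
(m(u, 7)*(-31 - 24))/j(18) = ((-½*(-5))*(-31 - 24))/(-12) = ((5/2)*(-55))*(-1/12) = -275/2*(-1/12) = 275/24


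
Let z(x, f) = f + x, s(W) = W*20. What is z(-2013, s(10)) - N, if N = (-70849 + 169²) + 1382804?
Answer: -1342329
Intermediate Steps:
s(W) = 20*W
N = 1340516 (N = (-70849 + 28561) + 1382804 = -42288 + 1382804 = 1340516)
z(-2013, s(10)) - N = (20*10 - 2013) - 1*1340516 = (200 - 2013) - 1340516 = -1813 - 1340516 = -1342329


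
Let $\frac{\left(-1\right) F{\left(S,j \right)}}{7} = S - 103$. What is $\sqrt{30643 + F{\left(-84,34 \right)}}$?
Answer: $4 \sqrt{1997} \approx 178.75$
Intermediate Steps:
$F{\left(S,j \right)} = 721 - 7 S$ ($F{\left(S,j \right)} = - 7 \left(S - 103\right) = - 7 \left(-103 + S\right) = 721 - 7 S$)
$\sqrt{30643 + F{\left(-84,34 \right)}} = \sqrt{30643 + \left(721 - -588\right)} = \sqrt{30643 + \left(721 + 588\right)} = \sqrt{30643 + 1309} = \sqrt{31952} = 4 \sqrt{1997}$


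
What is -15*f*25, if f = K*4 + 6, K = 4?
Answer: -8250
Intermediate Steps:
f = 22 (f = 4*4 + 6 = 16 + 6 = 22)
-15*f*25 = -15*22*25 = -330*25 = -8250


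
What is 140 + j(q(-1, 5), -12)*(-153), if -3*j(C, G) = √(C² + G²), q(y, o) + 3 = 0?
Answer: 140 + 153*√17 ≈ 770.83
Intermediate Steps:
q(y, o) = -3 (q(y, o) = -3 + 0 = -3)
j(C, G) = -√(C² + G²)/3
140 + j(q(-1, 5), -12)*(-153) = 140 - √((-3)² + (-12)²)/3*(-153) = 140 - √(9 + 144)/3*(-153) = 140 - √17*(-153) = 140 + 153*√17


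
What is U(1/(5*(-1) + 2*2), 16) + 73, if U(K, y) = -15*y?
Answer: -167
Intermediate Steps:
U(1/(5*(-1) + 2*2), 16) + 73 = -15*16 + 73 = -240 + 73 = -167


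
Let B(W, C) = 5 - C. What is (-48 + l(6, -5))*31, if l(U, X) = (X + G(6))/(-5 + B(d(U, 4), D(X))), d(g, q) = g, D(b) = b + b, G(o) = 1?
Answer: -7502/5 ≈ -1500.4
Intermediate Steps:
D(b) = 2*b
l(U, X) = -(1 + X)/(2*X) (l(U, X) = (X + 1)/(-5 + (5 - 2*X)) = (1 + X)/(-5 + (5 - 2*X)) = (1 + X)/((-2*X)) = (1 + X)*(-1/(2*X)) = -(1 + X)/(2*X))
(-48 + l(6, -5))*31 = (-48 + (½)*(-1 - 1*(-5))/(-5))*31 = (-48 + (½)*(-⅕)*(-1 + 5))*31 = (-48 + (½)*(-⅕)*4)*31 = (-48 - ⅖)*31 = -242/5*31 = -7502/5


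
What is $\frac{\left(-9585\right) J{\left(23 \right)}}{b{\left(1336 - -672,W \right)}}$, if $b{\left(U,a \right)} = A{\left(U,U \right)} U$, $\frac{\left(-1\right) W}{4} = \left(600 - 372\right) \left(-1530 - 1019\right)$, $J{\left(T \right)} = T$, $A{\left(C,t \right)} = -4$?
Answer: $\frac{220455}{8032} \approx 27.447$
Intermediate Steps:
$W = 2324688$ ($W = - 4 \left(600 - 372\right) \left(-1530 - 1019\right) = - 4 \cdot 228 \left(-2549\right) = \left(-4\right) \left(-581172\right) = 2324688$)
$b{\left(U,a \right)} = - 4 U$
$\frac{\left(-9585\right) J{\left(23 \right)}}{b{\left(1336 - -672,W \right)}} = \frac{\left(-9585\right) 23}{\left(-4\right) \left(1336 - -672\right)} = - \frac{220455}{\left(-4\right) \left(1336 + 672\right)} = - \frac{220455}{\left(-4\right) 2008} = - \frac{220455}{-8032} = \left(-220455\right) \left(- \frac{1}{8032}\right) = \frac{220455}{8032}$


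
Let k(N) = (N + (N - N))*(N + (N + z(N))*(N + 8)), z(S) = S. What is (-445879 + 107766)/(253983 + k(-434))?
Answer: 338113/160036973 ≈ 0.0021127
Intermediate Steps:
k(N) = N*(N + 2*N*(8 + N)) (k(N) = (N + (N - N))*(N + (N + N)*(N + 8)) = (N + 0)*(N + (2*N)*(8 + N)) = N*(N + 2*N*(8 + N)))
(-445879 + 107766)/(253983 + k(-434)) = (-445879 + 107766)/(253983 + (-434)²*(17 + 2*(-434))) = -338113/(253983 + 188356*(17 - 868)) = -338113/(253983 + 188356*(-851)) = -338113/(253983 - 160290956) = -338113/(-160036973) = -338113*(-1/160036973) = 338113/160036973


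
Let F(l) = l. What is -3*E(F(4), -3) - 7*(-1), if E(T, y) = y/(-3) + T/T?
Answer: 1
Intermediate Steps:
E(T, y) = 1 - y/3 (E(T, y) = y*(-1/3) + 1 = -y/3 + 1 = 1 - y/3)
-3*E(F(4), -3) - 7*(-1) = -3*(1 - 1/3*(-3)) - 7*(-1) = -3*(1 + 1) + 7 = -3*2 + 7 = -6 + 7 = 1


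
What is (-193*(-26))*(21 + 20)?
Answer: 205738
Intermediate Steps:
(-193*(-26))*(21 + 20) = 5018*41 = 205738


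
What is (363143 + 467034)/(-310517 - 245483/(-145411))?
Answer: -17245266821/6450334572 ≈ -2.6735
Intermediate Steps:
(363143 + 467034)/(-310517 - 245483/(-145411)) = 830177/(-310517 - 245483*(-1/145411)) = 830177/(-310517 + 35069/20773) = 830177/(-6450334572/20773) = 830177*(-20773/6450334572) = -17245266821/6450334572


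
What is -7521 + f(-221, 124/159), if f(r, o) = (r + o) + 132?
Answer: -1209866/159 ≈ -7609.2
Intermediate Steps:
f(r, o) = 132 + o + r (f(r, o) = (o + r) + 132 = 132 + o + r)
-7521 + f(-221, 124/159) = -7521 + (132 + 124/159 - 221) = -7521 - 14027/159 = -1209866/159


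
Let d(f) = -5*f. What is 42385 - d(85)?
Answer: 42810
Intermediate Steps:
42385 - d(85) = 42385 - (-5)*85 = 42385 - 1*(-425) = 42385 + 425 = 42810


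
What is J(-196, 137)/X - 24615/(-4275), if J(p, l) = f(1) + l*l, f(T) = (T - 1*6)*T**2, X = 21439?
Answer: 13509713/2036705 ≈ 6.6331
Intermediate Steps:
f(T) = T**2*(-6 + T) (f(T) = (T - 6)*T**2 = (-6 + T)*T**2 = T**2*(-6 + T))
J(p, l) = -5 + l**2 (J(p, l) = 1**2*(-6 + 1) + l*l = 1*(-5) + l**2 = -5 + l**2)
J(-196, 137)/X - 24615/(-4275) = (-5 + 137**2)/21439 - 24615/(-4275) = (-5 + 18769)*(1/21439) - 24615*(-1/4275) = 18764*(1/21439) + 547/95 = 18764/21439 + 547/95 = 13509713/2036705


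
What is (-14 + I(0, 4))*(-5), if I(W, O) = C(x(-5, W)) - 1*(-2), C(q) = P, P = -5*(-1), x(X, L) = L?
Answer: 35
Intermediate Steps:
P = 5
C(q) = 5
I(W, O) = 7 (I(W, O) = 5 - 1*(-2) = 5 + 2 = 7)
(-14 + I(0, 4))*(-5) = (-14 + 7)*(-5) = -7*(-5) = 35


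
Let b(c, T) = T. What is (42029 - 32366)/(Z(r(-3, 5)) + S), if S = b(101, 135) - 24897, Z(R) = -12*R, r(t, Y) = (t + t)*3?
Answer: -3221/8182 ≈ -0.39367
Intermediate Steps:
r(t, Y) = 6*t (r(t, Y) = (2*t)*3 = 6*t)
S = -24762 (S = 135 - 24897 = -24762)
(42029 - 32366)/(Z(r(-3, 5)) + S) = (42029 - 32366)/(-72*(-3) - 24762) = 9663/(-12*(-18) - 24762) = 9663/(216 - 24762) = 9663/(-24546) = 9663*(-1/24546) = -3221/8182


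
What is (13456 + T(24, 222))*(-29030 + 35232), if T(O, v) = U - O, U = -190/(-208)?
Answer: 4332168323/52 ≈ 8.3311e+7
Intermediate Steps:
U = 95/104 (U = -190*(-1/208) = 95/104 ≈ 0.91346)
T(O, v) = 95/104 - O
(13456 + T(24, 222))*(-29030 + 35232) = (13456 + (95/104 - 1*24))*(-29030 + 35232) = (13456 + (95/104 - 24))*6202 = (13456 - 2401/104)*6202 = (1397023/104)*6202 = 4332168323/52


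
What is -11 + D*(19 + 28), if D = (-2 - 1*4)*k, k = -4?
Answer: 1117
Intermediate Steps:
D = 24 (D = (-2 - 1*4)*(-4) = (-2 - 4)*(-4) = -6*(-4) = 24)
-11 + D*(19 + 28) = -11 + 24*(19 + 28) = -11 + 24*47 = -11 + 1128 = 1117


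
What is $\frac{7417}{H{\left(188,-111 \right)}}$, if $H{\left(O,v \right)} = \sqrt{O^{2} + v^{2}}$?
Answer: $\frac{7417 \sqrt{47665}}{47665} \approx 33.973$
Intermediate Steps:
$\frac{7417}{H{\left(188,-111 \right)}} = \frac{7417}{\sqrt{188^{2} + \left(-111\right)^{2}}} = \frac{7417}{\sqrt{35344 + 12321}} = \frac{7417}{\sqrt{47665}} = 7417 \frac{\sqrt{47665}}{47665} = \frac{7417 \sqrt{47665}}{47665}$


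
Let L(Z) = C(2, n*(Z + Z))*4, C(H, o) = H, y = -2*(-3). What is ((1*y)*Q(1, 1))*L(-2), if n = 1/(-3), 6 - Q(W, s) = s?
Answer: 240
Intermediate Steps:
Q(W, s) = 6 - s
y = 6
n = -⅓ ≈ -0.33333
L(Z) = 8 (L(Z) = 2*4 = 8)
((1*y)*Q(1, 1))*L(-2) = ((1*6)*(6 - 1*1))*8 = (6*(6 - 1))*8 = (6*5)*8 = 30*8 = 240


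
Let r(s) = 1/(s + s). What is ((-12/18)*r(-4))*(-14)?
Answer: -7/6 ≈ -1.1667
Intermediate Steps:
r(s) = 1/(2*s)
((-12/18)*r(-4))*(-14) = ((-12/18)*((½)/(-4)))*(-14) = ((-12*1/18)*((½)*(-¼)))*(-14) = -⅔*(-⅛)*(-14) = (1/12)*(-14) = -7/6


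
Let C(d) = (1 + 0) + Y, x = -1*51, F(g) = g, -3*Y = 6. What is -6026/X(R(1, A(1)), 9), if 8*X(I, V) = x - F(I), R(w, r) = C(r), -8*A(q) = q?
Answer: 24104/25 ≈ 964.16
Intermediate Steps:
Y = -2 (Y = -⅓*6 = -2)
A(q) = -q/8
x = -51
C(d) = -1 (C(d) = (1 + 0) - 2 = 1 - 2 = -1)
R(w, r) = -1
X(I, V) = -51/8 - I/8 (X(I, V) = (-51 - I)/8 = -51/8 - I/8)
-6026/X(R(1, A(1)), 9) = -6026/(-51/8 - ⅛*(-1)) = -6026/(-51/8 + ⅛) = -6026/(-25/4) = -6026*(-4/25) = 24104/25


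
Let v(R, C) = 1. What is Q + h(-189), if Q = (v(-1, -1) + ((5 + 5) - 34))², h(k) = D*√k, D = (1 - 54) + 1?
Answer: 529 - 156*I*√21 ≈ 529.0 - 714.88*I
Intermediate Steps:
D = -52 (D = -53 + 1 = -52)
h(k) = -52*√k
Q = 529 (Q = (1 + ((5 + 5) - 34))² = (1 + (10 - 34))² = (1 - 24)² = (-23)² = 529)
Q + h(-189) = 529 - 156*I*√21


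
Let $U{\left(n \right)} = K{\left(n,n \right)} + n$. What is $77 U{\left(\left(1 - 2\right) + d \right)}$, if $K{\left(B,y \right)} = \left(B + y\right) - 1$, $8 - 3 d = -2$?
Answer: $462$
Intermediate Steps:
$d = \frac{10}{3}$ ($d = \frac{8}{3} - - \frac{2}{3} = \frac{8}{3} + \frac{2}{3} = \frac{10}{3} \approx 3.3333$)
$K{\left(B,y \right)} = -1 + B + y$
$U{\left(n \right)} = -1 + 3 n$ ($U{\left(n \right)} = \left(-1 + n + n\right) + n = \left(-1 + 2 n\right) + n = -1 + 3 n$)
$77 U{\left(\left(1 - 2\right) + d \right)} = 77 \left(-1 + 3 \left(\left(1 - 2\right) + \frac{10}{3}\right)\right) = 77 \left(-1 + 3 \left(-1 + \frac{10}{3}\right)\right) = 77 \left(-1 + 3 \cdot \frac{7}{3}\right) = 77 \left(-1 + 7\right) = 77 \cdot 6 = 462$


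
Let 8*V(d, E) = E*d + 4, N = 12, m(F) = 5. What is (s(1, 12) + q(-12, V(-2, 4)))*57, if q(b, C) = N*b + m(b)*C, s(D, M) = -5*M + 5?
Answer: -22971/2 ≈ -11486.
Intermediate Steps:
s(D, M) = 5 - 5*M
V(d, E) = ½ + E*d/8 (V(d, E) = (E*d + 4)/8 = (4 + E*d)/8 = ½ + E*d/8)
q(b, C) = 5*C + 12*b (q(b, C) = 12*b + 5*C = 5*C + 12*b)
(s(1, 12) + q(-12, V(-2, 4)))*57 = ((5 - 5*12) + (5*(½ + (⅛)*4*(-2)) + 12*(-12)))*57 = ((5 - 60) + (5*(½ - 1) - 144))*57 = (-55 + (5*(-½) - 144))*57 = (-55 + (-5/2 - 144))*57 = (-55 - 293/2)*57 = -403/2*57 = -22971/2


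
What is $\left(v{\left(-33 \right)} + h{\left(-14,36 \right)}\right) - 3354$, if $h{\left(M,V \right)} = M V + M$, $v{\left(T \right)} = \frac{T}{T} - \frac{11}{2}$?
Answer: $- \frac{7753}{2} \approx -3876.5$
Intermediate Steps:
$v{\left(T \right)} = - \frac{9}{2}$ ($v{\left(T \right)} = 1 - \frac{11}{2} = - \frac{9}{2}$)
$h{\left(M,V \right)} = M + M V$
$\left(v{\left(-33 \right)} + h{\left(-14,36 \right)}\right) - 3354 = \left(- \frac{9}{2} - 14 \left(1 + 36\right)\right) - 3354 = \left(- \frac{9}{2} - 518\right) - 3354 = - \frac{1045}{2} - 3354 = - \frac{7753}{2}$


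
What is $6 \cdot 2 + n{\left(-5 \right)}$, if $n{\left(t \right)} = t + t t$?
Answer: $32$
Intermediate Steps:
$n{\left(t \right)} = t + t^{2}$
$6 \cdot 2 + n{\left(-5 \right)} = 6 \cdot 2 - 5 \left(1 - 5\right) = 12 - -20 = 12 + 20 = 32$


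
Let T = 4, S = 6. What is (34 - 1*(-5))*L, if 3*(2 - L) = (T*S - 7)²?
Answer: -3679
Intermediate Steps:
L = -283/3 (L = 2 - (4*6 - 7)²/3 = 2 - (24 - 7)²/3 = 2 - ⅓*17² = 2 - ⅓*289 = 2 - 289/3 = -283/3 ≈ -94.333)
(34 - 1*(-5))*L = (34 - 1*(-5))*(-283/3) = (34 + 5)*(-283/3) = 39*(-283/3) = -3679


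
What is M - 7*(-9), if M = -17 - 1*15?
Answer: 31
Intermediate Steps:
M = -32 (M = -17 - 15 = -32)
M - 7*(-9) = -32 - 7*(-9) = -32 + 63 = 31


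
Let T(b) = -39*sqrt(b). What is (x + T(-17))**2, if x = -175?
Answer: 4768 + 13650*I*sqrt(17) ≈ 4768.0 + 56280.0*I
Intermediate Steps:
(x + T(-17))**2 = (-175 - 39*I*sqrt(17))**2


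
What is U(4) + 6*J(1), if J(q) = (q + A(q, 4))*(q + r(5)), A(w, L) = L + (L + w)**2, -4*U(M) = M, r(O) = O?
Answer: 1079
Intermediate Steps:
U(M) = -M/4
J(q) = (5 + q)*(4 + q + (4 + q)**2) (J(q) = (q + (4 + (4 + q)**2))*(q + 5) = (4 + q + (4 + q)**2)*(5 + q) = (5 + q)*(4 + q + (4 + q)**2))
U(4) + 6*J(1) = -1/4*4 + 6*(100 + 1**3 + 14*1**2 + 65*1) = -1 + 6*(100 + 1 + 14*1 + 65) = -1 + 6*(100 + 1 + 14 + 65) = -1 + 6*180 = -1 + 1080 = 1079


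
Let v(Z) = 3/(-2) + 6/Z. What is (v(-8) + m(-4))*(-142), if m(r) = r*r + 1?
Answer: -4189/2 ≈ -2094.5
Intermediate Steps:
m(r) = 1 + r**2 (m(r) = r**2 + 1 = 1 + r**2)
v(Z) = -3/2 + 6/Z (v(Z) = 3*(-1/2) + 6/Z = -3/2 + 6/Z)
(v(-8) + m(-4))*(-142) = ((-3/2 + 6/(-8)) + (1 + (-4)**2))*(-142) = ((-3/2 + 6*(-1/8)) + (1 + 16))*(-142) = ((-3/2 - 3/4) + 17)*(-142) = (-9/4 + 17)*(-142) = (59/4)*(-142) = -4189/2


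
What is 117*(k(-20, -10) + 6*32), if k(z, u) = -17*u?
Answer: 42354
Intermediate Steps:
117*(k(-20, -10) + 6*32) = 117*(-17*(-10) + 6*32) = 117*(170 + 192) = 117*362 = 42354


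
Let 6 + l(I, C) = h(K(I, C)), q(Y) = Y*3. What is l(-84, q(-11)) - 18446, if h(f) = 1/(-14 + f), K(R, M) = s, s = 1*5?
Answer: -166069/9 ≈ -18452.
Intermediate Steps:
s = 5
q(Y) = 3*Y
K(R, M) = 5
l(I, C) = -55/9 (l(I, C) = -6 + 1/(-14 + 5) = -6 + 1/(-9) = -6 - ⅑ = -55/9)
l(-84, q(-11)) - 18446 = -55/9 - 18446 = -166069/9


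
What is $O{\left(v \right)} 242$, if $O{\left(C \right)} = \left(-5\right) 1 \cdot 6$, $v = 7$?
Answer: $-7260$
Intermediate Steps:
$O{\left(C \right)} = -30$ ($O{\left(C \right)} = \left(-5\right) 6 = -30$)
$O{\left(v \right)} 242 = \left(-30\right) 242 = -7260$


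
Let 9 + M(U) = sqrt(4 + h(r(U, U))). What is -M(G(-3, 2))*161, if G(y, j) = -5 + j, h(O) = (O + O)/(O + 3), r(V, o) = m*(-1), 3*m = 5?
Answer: 1449 - 161*sqrt(6)/2 ≈ 1251.8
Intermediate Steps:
m = 5/3 (m = (1/3)*5 = 5/3 ≈ 1.6667)
r(V, o) = -5/3 (r(V, o) = (5/3)*(-1) = -5/3)
h(O) = 2*O/(3 + O) (h(O) = (2*O)/(3 + O) = 2*O/(3 + O))
M(U) = -9 + sqrt(6)/2 (M(U) = -9 + sqrt(4 + 2*(-5/3)/(3 - 5/3)) = -9 + sqrt(4 + 2*(-5/3)/(4/3)) = -9 + sqrt(4 + 2*(-5/3)*(3/4)) = -9 + sqrt(4 - 5/2) = -9 + sqrt(3/2) = -9 + sqrt(6)/2)
-M(G(-3, 2))*161 = -(-9 + sqrt(6)/2)*161 = (9 - sqrt(6)/2)*161 = 1449 - 161*sqrt(6)/2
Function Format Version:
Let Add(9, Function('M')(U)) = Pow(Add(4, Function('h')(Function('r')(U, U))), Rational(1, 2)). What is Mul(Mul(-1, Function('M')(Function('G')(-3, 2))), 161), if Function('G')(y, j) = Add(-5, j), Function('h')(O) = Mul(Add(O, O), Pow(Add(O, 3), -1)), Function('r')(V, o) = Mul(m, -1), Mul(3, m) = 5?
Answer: Add(1449, Mul(Rational(-161, 2), Pow(6, Rational(1, 2)))) ≈ 1251.8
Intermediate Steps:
m = Rational(5, 3) (m = Mul(Rational(1, 3), 5) = Rational(5, 3) ≈ 1.6667)
Function('r')(V, o) = Rational(-5, 3) (Function('r')(V, o) = Mul(Rational(5, 3), -1) = Rational(-5, 3))
Function('h')(O) = Mul(2, O, Pow(Add(3, O), -1)) (Function('h')(O) = Mul(Mul(2, O), Pow(Add(3, O), -1)) = Mul(2, O, Pow(Add(3, O), -1)))
Function('M')(U) = Add(-9, Mul(Rational(1, 2), Pow(6, Rational(1, 2)))) (Function('M')(U) = Add(-9, Pow(Add(4, Mul(2, Rational(-5, 3), Pow(Add(3, Rational(-5, 3)), -1))), Rational(1, 2))) = Add(-9, Pow(Add(4, Mul(2, Rational(-5, 3), Pow(Rational(4, 3), -1))), Rational(1, 2))) = Add(-9, Pow(Add(4, Mul(2, Rational(-5, 3), Rational(3, 4))), Rational(1, 2))) = Add(-9, Pow(Add(4, Rational(-5, 2)), Rational(1, 2))) = Add(-9, Pow(Rational(3, 2), Rational(1, 2))) = Add(-9, Mul(Rational(1, 2), Pow(6, Rational(1, 2)))))
Mul(Mul(-1, Function('M')(Function('G')(-3, 2))), 161) = Mul(Mul(-1, Add(-9, Mul(Rational(1, 2), Pow(6, Rational(1, 2))))), 161) = Mul(Add(9, Mul(Rational(-1, 2), Pow(6, Rational(1, 2)))), 161) = Add(1449, Mul(Rational(-161, 2), Pow(6, Rational(1, 2))))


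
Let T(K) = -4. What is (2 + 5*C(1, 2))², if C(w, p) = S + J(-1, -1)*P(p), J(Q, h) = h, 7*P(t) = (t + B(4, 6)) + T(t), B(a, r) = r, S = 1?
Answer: 841/49 ≈ 17.163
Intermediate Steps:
P(t) = 2/7 + t/7 (P(t) = ((t + 6) - 4)/7 = ((6 + t) - 4)/7 = (2 + t)/7 = 2/7 + t/7)
C(w, p) = 5/7 - p/7 (C(w, p) = 1 - (2/7 + p/7) = 1 + (-2/7 - p/7) = 5/7 - p/7)
(2 + 5*C(1, 2))² = (2 + 5*(5/7 - ⅐*2))² = (2 + 5*(5/7 - 2/7))² = (2 + 5*(3/7))² = (2 + 15/7)² = (29/7)² = 841/49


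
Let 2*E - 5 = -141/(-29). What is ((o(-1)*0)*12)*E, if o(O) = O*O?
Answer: 0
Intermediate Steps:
o(O) = O²
E = 143/29 (E = 5/2 + (-141/(-29))/2 = 5/2 + (-141*(-1/29))/2 = 5/2 + (½)*(141/29) = 5/2 + 141/58 = 143/29 ≈ 4.9310)
((o(-1)*0)*12)*E = (((-1)²*0)*12)*(143/29) = ((1*0)*12)*(143/29) = (0*12)*(143/29) = 0*(143/29) = 0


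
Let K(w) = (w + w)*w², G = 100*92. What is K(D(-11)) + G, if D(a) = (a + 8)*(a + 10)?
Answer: 9254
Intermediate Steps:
G = 9200
D(a) = (8 + a)*(10 + a)
K(w) = 2*w³ (K(w) = (2*w)*w² = 2*w³)
K(D(-11)) + G = 2*(80 + (-11)² + 18*(-11))³ + 9200 = 2*(80 + 121 - 198)³ + 9200 = 2*3³ + 9200 = 2*27 + 9200 = 54 + 9200 = 9254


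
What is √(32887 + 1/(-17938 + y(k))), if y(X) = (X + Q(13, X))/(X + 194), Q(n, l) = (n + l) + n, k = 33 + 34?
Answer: 7*√14710503824282170/4681658 ≈ 181.35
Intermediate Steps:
k = 67
Q(n, l) = l + 2*n (Q(n, l) = (l + n) + n = l + 2*n)
y(X) = (26 + 2*X)/(194 + X) (y(X) = (X + (X + 2*13))/(X + 194) = (X + (X + 26))/(194 + X) = (X + (26 + X))/(194 + X) = (26 + 2*X)/(194 + X))
√(32887 + 1/(-17938 + y(k))) = √(32887 + 1/(-17938 + 2*(13 + 67)/(194 + 67))) = √(32887 + 1/(-17938 + 2*80/261)) = √(32887 + 1/(-17938 + 2*(1/261)*80)) = √(32887 + 1/(-17938 + 160/261)) = √(32887 + 1/(-4681658/261)) = √(32887 - 261/4681658) = √(153965686385/4681658) = 7*√14710503824282170/4681658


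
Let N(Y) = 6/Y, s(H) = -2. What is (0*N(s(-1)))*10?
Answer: 0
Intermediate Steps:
(0*N(s(-1)))*10 = (0*(6/(-2)))*10 = (0*(6*(-½)))*10 = (0*(-3))*10 = 0*10 = 0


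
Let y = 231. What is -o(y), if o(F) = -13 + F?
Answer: -218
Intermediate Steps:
-o(y) = -(-13 + 231) = -1*218 = -218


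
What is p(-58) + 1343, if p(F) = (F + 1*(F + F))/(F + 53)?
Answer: 6889/5 ≈ 1377.8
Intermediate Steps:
p(F) = 3*F/(53 + F) (p(F) = (F + 1*(2*F))/(53 + F) = (F + 2*F)/(53 + F) = (3*F)/(53 + F) = 3*F/(53 + F))
p(-58) + 1343 = 3*(-58)/(53 - 58) + 1343 = 3*(-58)/(-5) + 1343 = 3*(-58)*(-⅕) + 1343 = 174/5 + 1343 = 6889/5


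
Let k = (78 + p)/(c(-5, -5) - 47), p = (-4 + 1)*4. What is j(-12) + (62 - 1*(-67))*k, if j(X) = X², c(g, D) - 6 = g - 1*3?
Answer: -1458/49 ≈ -29.755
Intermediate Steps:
c(g, D) = 3 + g (c(g, D) = 6 + (g - 1*3) = 6 + (g - 3) = 6 + (-3 + g) = 3 + g)
p = -12 (p = -3*4 = -12)
k = -66/49 (k = (78 - 12)/((3 - 5) - 47) = 66/(-2 - 47) = 66/(-49) = 66*(-1/49) = -66/49 ≈ -1.3469)
j(-12) + (62 - 1*(-67))*k = (-12)² + (62 - 1*(-67))*(-66/49) = 144 + (62 + 67)*(-66/49) = 144 + 129*(-66/49) = 144 - 8514/49 = -1458/49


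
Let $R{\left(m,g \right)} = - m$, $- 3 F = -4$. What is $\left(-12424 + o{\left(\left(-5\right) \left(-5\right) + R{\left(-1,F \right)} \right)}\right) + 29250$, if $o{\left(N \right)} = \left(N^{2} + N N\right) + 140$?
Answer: $18318$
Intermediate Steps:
$F = \frac{4}{3}$ ($F = \left(- \frac{1}{3}\right) \left(-4\right) = \frac{4}{3} \approx 1.3333$)
$o{\left(N \right)} = 140 + 2 N^{2}$ ($o{\left(N \right)} = \left(N^{2} + N^{2}\right) + 140 = 2 N^{2} + 140 = 140 + 2 N^{2}$)
$\left(-12424 + o{\left(\left(-5\right) \left(-5\right) + R{\left(-1,F \right)} \right)}\right) + 29250 = \left(-12424 + \left(140 + 2 \left(\left(-5\right) \left(-5\right) - -1\right)^{2}\right)\right) + 29250 = \left(-12424 + \left(140 + 2 \left(25 + 1\right)^{2}\right)\right) + 29250 = \left(-12424 + \left(140 + 2 \cdot 26^{2}\right)\right) + 29250 = \left(-12424 + \left(140 + 2 \cdot 676\right)\right) + 29250 = \left(-12424 + \left(140 + 1352\right)\right) + 29250 = \left(-12424 + 1492\right) + 29250 = -10932 + 29250 = 18318$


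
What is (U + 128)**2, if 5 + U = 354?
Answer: 227529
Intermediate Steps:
U = 349 (U = -5 + 354 = 349)
(U + 128)**2 = (349 + 128)**2 = 477**2 = 227529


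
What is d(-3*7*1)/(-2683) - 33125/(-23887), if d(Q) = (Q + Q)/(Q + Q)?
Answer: 88850488/64088821 ≈ 1.3864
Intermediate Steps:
d(Q) = 1 (d(Q) = (2*Q)/((2*Q)) = (2*Q)*(1/(2*Q)) = 1)
d(-3*7*1)/(-2683) - 33125/(-23887) = 1/(-2683) - 33125/(-23887) = 1*(-1/2683) - 33125*(-1/23887) = -1/2683 + 33125/23887 = 88850488/64088821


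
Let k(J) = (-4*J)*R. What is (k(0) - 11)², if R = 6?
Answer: 121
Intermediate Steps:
k(J) = -24*J (k(J) = -4*J*6 = -24*J)
(k(0) - 11)² = (-24*0 - 11)² = (0 - 11)² = (-11)² = 121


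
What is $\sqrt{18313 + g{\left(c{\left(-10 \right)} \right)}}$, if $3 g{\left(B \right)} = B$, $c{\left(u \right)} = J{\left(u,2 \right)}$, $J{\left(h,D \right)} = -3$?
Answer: $2 \sqrt{4578} \approx 135.32$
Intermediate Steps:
$c{\left(u \right)} = -3$
$g{\left(B \right)} = \frac{B}{3}$
$\sqrt{18313 + g{\left(c{\left(-10 \right)} \right)}} = \sqrt{18313 + \frac{1}{3} \left(-3\right)} = \sqrt{18313 - 1} = \sqrt{18312} = 2 \sqrt{4578}$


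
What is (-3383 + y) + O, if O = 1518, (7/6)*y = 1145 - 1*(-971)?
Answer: -359/7 ≈ -51.286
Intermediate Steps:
y = 12696/7 (y = 6*(1145 - 1*(-971))/7 = 6*(1145 + 971)/7 = (6/7)*2116 = 12696/7 ≈ 1813.7)
(-3383 + y) + O = (-3383 + 12696/7) + 1518 = -10985/7 + 1518 = -359/7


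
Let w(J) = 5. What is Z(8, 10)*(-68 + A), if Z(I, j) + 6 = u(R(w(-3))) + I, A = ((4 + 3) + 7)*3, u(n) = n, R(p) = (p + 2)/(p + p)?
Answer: -351/5 ≈ -70.200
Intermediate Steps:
R(p) = (2 + p)/(2*p) (R(p) = (2 + p)/((2*p)) = (2 + p)*(1/(2*p)) = (2 + p)/(2*p))
A = 42 (A = (7 + 7)*3 = 14*3 = 42)
Z(I, j) = -53/10 + I (Z(I, j) = -6 + ((½)*(2 + 5)/5 + I) = -6 + ((½)*(⅕)*7 + I) = -6 + (7/10 + I) = -53/10 + I)
Z(8, 10)*(-68 + A) = (-53/10 + 8)*(-68 + 42) = (27/10)*(-26) = -351/5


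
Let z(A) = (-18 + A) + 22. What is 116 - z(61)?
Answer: 51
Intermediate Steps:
z(A) = 4 + A
116 - z(61) = 116 - (4 + 61) = 116 - 1*65 = 116 - 65 = 51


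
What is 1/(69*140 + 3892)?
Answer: 1/13552 ≈ 7.3790e-5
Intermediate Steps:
1/(69*140 + 3892) = 1/(9660 + 3892) = 1/13552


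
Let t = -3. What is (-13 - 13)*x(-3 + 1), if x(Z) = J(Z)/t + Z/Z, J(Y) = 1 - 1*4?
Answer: -52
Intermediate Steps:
J(Y) = -3 (J(Y) = 1 - 4 = -3)
x(Z) = 2 (x(Z) = -3/(-3) + Z/Z = -3*(-⅓) + 1 = 1 + 1 = 2)
(-13 - 13)*x(-3 + 1) = (-13 - 13)*2 = -26*2 = -52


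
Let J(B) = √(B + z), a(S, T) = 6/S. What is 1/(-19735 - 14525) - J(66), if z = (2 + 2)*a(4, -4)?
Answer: -1/34260 - 6*√2 ≈ -8.4853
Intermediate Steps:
z = 6 (z = (2 + 2)*(6/4) = 4*(6*(¼)) = 4*(3/2) = 6)
J(B) = √(6 + B) (J(B) = √(B + 6) = √(6 + B))
1/(-19735 - 14525) - J(66) = 1/(-19735 - 14525) - √(6 + 66) = 1/(-34260) - √72 = -1/34260 - 6*√2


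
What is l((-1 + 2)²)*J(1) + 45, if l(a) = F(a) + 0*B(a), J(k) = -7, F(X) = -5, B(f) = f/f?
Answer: 80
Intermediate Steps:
B(f) = 1
l(a) = -5 (l(a) = -5 + 0*1 = -5 + 0 = -5)
l((-1 + 2)²)*J(1) + 45 = -5*(-7) + 45 = 35 + 45 = 80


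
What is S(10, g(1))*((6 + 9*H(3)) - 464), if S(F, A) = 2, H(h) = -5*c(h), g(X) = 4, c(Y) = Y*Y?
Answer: -1726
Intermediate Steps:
c(Y) = Y²
H(h) = -5*h²
S(10, g(1))*((6 + 9*H(3)) - 464) = 2*((6 + 9*(-5*3²)) - 464) = 2*((6 + 9*(-5*9)) - 464) = 2*((6 + 9*(-45)) - 464) = 2*((6 - 405) - 464) = 2*(-399 - 464) = 2*(-863) = -1726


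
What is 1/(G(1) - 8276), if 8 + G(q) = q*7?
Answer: -1/8277 ≈ -0.00012082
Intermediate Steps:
G(q) = -8 + 7*q (G(q) = -8 + q*7 = -8 + 7*q)
1/(G(1) - 8276) = 1/((-8 + 7*1) - 8276) = 1/((-8 + 7) - 8276) = 1/(-1 - 8276) = 1/(-8277) = -1/8277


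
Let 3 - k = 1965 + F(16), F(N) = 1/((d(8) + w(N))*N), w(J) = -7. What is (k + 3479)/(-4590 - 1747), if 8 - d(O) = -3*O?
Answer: -606799/2534800 ≈ -0.23939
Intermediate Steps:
d(O) = 8 + 3*O (d(O) = 8 - (-3)*O = 8 + 3*O)
F(N) = 1/(25*N) (F(N) = 1/(((8 + 3*8) - 7)*N) = 1/(((8 + 24) - 7)*N) = 1/((32 - 7)*N) = 1/(25*N))
k = -784801/400 (k = 3 - (1965 + (1/25)/16) = 3 - (1965 + (1/25)*(1/16)) = 3 - (1965 + 1/400) = 3 - 1*786001/400 = 3 - 786001/400 = -784801/400 ≈ -1962.0)
(k + 3479)/(-4590 - 1747) = (-784801/400 + 3479)/(-4590 - 1747) = (606799/400)/(-6337) = (606799/400)*(-1/6337) = -606799/2534800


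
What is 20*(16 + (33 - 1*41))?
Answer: 160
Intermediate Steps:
20*(16 + (33 - 1*41)) = 20*(16 + (33 - 41)) = 20*(16 - 8) = 20*8 = 160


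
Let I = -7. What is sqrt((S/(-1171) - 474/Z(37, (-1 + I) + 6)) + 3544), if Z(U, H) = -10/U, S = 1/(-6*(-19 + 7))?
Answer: sqrt(26152417992730)/70260 ≈ 72.786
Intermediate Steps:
S = 1/72 (S = 1/(-6*(-12)) = 1/72 ≈ 0.013889)
sqrt((S/(-1171) - 474/Z(37, (-1 + I) + 6)) + 3544) = sqrt(((1/72)/(-1171) - 474/((-10/37))) + 3544) = sqrt(((1/72)*(-1/1171) - 474/((-10*1/37))) + 3544) = sqrt((-1/84312 - 474/(-10/37)) + 3544) = sqrt((-1/84312 - 474*(-37/10)) + 3544) = sqrt((-1/84312 + 8769/5) + 3544) = sqrt(739331923/421560 + 3544) = sqrt(2233340563/421560) = sqrt(26152417992730)/70260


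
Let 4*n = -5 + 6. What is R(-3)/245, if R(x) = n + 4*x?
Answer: -47/980 ≈ -0.047959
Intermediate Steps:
n = 1/4 (n = (-5 + 6)/4 = (1/4)*1 = 1/4 ≈ 0.25000)
R(x) = 1/4 + 4*x
R(-3)/245 = (1/4 + 4*(-3))/245 = (1/4 - 12)/245 = (1/245)*(-47/4) = -47/980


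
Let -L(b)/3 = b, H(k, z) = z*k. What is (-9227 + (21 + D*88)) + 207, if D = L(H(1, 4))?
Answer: -10055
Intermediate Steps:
H(k, z) = k*z
L(b) = -3*b
D = -12 (D = -3*4 = -12)
(-9227 + (21 + D*88)) + 207 = (-9227 + (21 - 12*88)) + 207 = (-9227 + (21 - 1056)) + 207 = (-9227 - 1035) + 207 = -10262 + 207 = -10055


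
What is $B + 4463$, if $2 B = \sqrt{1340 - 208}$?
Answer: $4463 + \sqrt{283} \approx 4479.8$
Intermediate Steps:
$B = \sqrt{283}$ ($B = \frac{\sqrt{1340 - 208}}{2} = \frac{\sqrt{1132}}{2} = \frac{2 \sqrt{283}}{2} = \sqrt{283} \approx 16.823$)
$B + 4463 = \sqrt{283} + 4463 = 4463 + \sqrt{283}$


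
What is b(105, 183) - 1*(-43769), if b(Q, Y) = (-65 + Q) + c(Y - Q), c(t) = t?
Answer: 43887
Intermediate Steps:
b(Q, Y) = -65 + Y (b(Q, Y) = (-65 + Q) + (Y - Q) = -65 + Y)
b(105, 183) - 1*(-43769) = (-65 + 183) - 1*(-43769) = 118 + 43769 = 43887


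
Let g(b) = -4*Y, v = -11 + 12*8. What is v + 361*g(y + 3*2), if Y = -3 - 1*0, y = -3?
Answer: 4417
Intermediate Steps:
Y = -3 (Y = -3 + 0 = -3)
v = 85 (v = -11 + 96 = 85)
g(b) = 12 (g(b) = -4*(-3) = 12)
v + 361*g(y + 3*2) = 85 + 361*12 = 85 + 4332 = 4417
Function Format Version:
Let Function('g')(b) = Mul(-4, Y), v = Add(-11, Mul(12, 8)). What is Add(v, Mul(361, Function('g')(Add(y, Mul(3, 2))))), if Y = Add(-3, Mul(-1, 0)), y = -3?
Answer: 4417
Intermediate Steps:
Y = -3 (Y = Add(-3, 0) = -3)
v = 85 (v = Add(-11, 96) = 85)
Function('g')(b) = 12 (Function('g')(b) = Mul(-4, -3) = 12)
Add(v, Mul(361, Function('g')(Add(y, Mul(3, 2))))) = Add(85, Mul(361, 12)) = Add(85, 4332) = 4417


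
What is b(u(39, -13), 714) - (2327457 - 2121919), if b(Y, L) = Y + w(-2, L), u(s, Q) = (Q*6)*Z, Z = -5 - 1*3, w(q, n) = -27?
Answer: -204941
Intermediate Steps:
Z = -8 (Z = -5 - 3 = -8)
u(s, Q) = -48*Q (u(s, Q) = (Q*6)*(-8) = (6*Q)*(-8) = -48*Q)
b(Y, L) = -27 + Y (b(Y, L) = Y - 27 = -27 + Y)
b(u(39, -13), 714) - (2327457 - 2121919) = (-27 - 48*(-13)) - (2327457 - 2121919) = (-27 + 624) - 1*205538 = 597 - 205538 = -204941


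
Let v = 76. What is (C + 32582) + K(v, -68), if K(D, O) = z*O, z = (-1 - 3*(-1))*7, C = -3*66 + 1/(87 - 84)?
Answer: 94297/3 ≈ 31432.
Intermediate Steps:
C = -593/3 (C = -198 + 1/3 = -593/3 ≈ -197.67)
z = 14 (z = (-1 + 3)*7 = 2*7 = 14)
K(D, O) = 14*O
(C + 32582) + K(v, -68) = (-593/3 + 32582) + 14*(-68) = 97153/3 - 952 = 94297/3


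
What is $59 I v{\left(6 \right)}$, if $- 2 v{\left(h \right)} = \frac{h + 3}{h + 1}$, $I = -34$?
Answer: $\frac{9027}{7} \approx 1289.6$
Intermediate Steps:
$v{\left(h \right)} = - \frac{3 + h}{2 \left(1 + h\right)}$ ($v{\left(h \right)} = - \frac{\left(h + 3\right) \frac{1}{h + 1}}{2} = - \frac{\left(3 + h\right) \frac{1}{1 + h}}{2} = - \frac{\frac{1}{1 + h} \left(3 + h\right)}{2} = - \frac{3 + h}{2 \left(1 + h\right)}$)
$59 I v{\left(6 \right)} = 59 \left(-34\right) \frac{-3 - 6}{2 \left(1 + 6\right)} = - 2006 \frac{-3 - 6}{2 \cdot 7} = - 2006 \cdot \frac{1}{2} \cdot \frac{1}{7} \left(-9\right) = \left(-2006\right) \left(- \frac{9}{14}\right) = \frac{9027}{7}$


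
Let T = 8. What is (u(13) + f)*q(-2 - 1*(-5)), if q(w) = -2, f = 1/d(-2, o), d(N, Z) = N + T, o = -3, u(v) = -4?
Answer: 23/3 ≈ 7.6667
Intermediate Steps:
d(N, Z) = 8 + N (d(N, Z) = N + 8 = 8 + N)
f = ⅙ (f = 1/(8 - 2) = 1/6 = ⅙ ≈ 0.16667)
(u(13) + f)*q(-2 - 1*(-5)) = (-4 + ⅙)*(-2) = -23/6*(-2) = 23/3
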